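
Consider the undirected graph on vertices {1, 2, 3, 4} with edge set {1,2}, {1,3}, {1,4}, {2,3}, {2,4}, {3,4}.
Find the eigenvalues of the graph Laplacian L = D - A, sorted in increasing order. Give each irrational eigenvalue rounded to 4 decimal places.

Each diagonal entry of L is the vertex degree and each off-diagonal entry is -1 where an edge is present, 0 otherwise; in the order [1, 2, 3, 4] the diagonal is [3, 3, 3, 3]. Since every row of L sums to 0, the all-ones vector is in the kernel and 0 is an eigenvalue.

[0, 4, 4, 4]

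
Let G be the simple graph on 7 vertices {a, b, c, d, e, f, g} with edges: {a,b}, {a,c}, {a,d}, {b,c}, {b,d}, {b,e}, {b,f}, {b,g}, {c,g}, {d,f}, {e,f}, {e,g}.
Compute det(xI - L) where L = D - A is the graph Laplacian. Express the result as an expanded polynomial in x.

x^7 - 24x^6 + 231x^5 - 1140x^4 + 3036x^3 - 4128x^2 + 2240x

Each diagonal entry of L is the vertex degree and each off-diagonal entry is -1 where an edge is present, 0 otherwise; in the order [a, b, c, d, e, f, g] the diagonal is [3, 6, 3, 3, 3, 3, 3]. The eigenvalues of L are [0, 2, 2, 4, 4, 5, 7]; the characteristic polynomial is the product of (x - lambda_i), which multiplies out to x^7 - 24x^6 + 231x^5 - 1140x^4 + 3036x^3 - 4128x^2 + 2240x. Since p(0) = det(-L) = 0, x divides p(x). By the matrix-tree theorem the graph has (1/7) * product of the nonzero eigenvalues = 320 spanning trees.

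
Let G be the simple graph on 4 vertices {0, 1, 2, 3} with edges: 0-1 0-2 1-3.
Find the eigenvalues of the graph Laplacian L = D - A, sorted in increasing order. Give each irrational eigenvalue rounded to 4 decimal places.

[0, 0.5858, 2, 3.4142]

Each diagonal entry of L is the vertex degree and each off-diagonal entry is -1 where an edge is present, 0 otherwise; in the order [0, 1, 2, 3] the diagonal is [2, 2, 1, 1]. Diagonalising L (or applying a numerical eigensolver to the 4x4 matrix) gives the spectrum above. The single zero eigenvalue shows the graph is connected.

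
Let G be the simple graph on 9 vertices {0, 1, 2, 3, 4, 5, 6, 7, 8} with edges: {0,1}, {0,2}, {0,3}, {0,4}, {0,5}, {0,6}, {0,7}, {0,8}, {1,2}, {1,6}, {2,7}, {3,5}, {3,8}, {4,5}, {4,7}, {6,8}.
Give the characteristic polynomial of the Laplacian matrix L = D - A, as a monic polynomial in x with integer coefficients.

x^9 - 32x^8 + 428x^7 - 3136x^6 + 13786x^5 - 37232x^4 + 60276x^3 - 53424x^2 + 19845x

With the vertex order [0, 1, 2, 3, 4, 5, 6, 7, 8], the degrees are [8, 3, 3, 3, 3, 3, 3, 3, 3], giving D = diag(8, 3, 3, 3, 3, 3, 3, 3, 3) and L = D - A. L has integer entries, so p(x) = det(xI - L) has integer coefficients. Expanding the determinant yields x^9 - 32x^8 + 428x^7 - 3136x^6 + 13786x^5 - 37232x^4 + 60276x^3 - 53424x^2 + 19845x. The coefficient of x^8 equals -trace(L) = -32, matching the sum of degrees. The largest eigenvalue, 9, is at most the vertex count 9.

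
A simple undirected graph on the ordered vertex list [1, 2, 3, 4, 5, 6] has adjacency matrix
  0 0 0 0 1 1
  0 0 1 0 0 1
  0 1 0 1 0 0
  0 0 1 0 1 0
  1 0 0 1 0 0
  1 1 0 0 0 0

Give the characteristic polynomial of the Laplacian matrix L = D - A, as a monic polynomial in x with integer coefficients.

x^6 - 12x^5 + 54x^4 - 112x^3 + 105x^2 - 36x

With the vertex order [1, 2, 3, 4, 5, 6], the degrees are [2, 2, 2, 2, 2, 2], giving D = diag(2, 2, 2, 2, 2, 2) and L = D - A. L has integer entries, so p(x) = det(xI - L) has integer coefficients. Expanding the determinant yields x^6 - 12x^5 + 54x^4 - 112x^3 + 105x^2 - 36x. The constant term is 0 because L is singular (the all-ones vector lies in its kernel).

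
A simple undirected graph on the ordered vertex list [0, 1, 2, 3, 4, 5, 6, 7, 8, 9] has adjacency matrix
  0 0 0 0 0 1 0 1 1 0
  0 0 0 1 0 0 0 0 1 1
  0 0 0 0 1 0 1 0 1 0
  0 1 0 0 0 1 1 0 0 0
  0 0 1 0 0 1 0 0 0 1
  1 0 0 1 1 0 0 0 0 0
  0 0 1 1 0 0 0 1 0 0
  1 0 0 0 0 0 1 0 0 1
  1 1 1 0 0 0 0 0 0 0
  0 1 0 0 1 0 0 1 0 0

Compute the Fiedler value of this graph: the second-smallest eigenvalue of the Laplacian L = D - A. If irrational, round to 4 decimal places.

2

Reading degrees in the order [0, 1, 2, 3, 4, 5, 6, 7, 8, 9] gives [3, 3, 3, 3, 3, 3, 3, 3, 3, 3]; set D = diag(3, 3, 3, 3, 3, 3, 3, 3, 3, 3) and form L = D - A. The smallest Laplacian eigenvalue is always 0. The next one, lambda_2 = 2, measures how hard the graph is to disconnect: larger values mean better connectivity. The largest eigenvalue, 5, is at most the vertex count 10.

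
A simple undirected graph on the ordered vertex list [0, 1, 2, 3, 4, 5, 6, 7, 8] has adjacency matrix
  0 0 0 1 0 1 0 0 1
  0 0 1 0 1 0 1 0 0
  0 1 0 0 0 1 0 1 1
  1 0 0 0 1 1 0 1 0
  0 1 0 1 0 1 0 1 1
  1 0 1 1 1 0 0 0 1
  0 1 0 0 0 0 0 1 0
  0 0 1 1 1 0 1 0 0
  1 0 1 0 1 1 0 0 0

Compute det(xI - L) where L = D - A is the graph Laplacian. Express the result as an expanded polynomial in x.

x^9 - 34x^8 + 493x^7 - 3974x^6 + 19427x^5 - 58764x^4 + 106843x^3 - 105872x^2 + 43155x

Each diagonal entry of L is the vertex degree and each off-diagonal entry is -1 where an edge is present, 0 otherwise; in the order [0, 1, 2, 3, 4, 5, 6, 7, 8] the diagonal is [3, 3, 4, 4, 5, 5, 2, 4, 4]. L has integer entries, so p(x) = det(xI - L) has integer coefficients. Expanding the determinant yields x^9 - 34x^8 + 493x^7 - 3974x^6 + 19427x^5 - 58764x^4 + 106843x^3 - 105872x^2 + 43155x. The coefficient of x^8 equals -trace(L) = -34, matching the sum of degrees. By the matrix-tree theorem the graph has (1/9) * product of the nonzero eigenvalues = 4795 spanning trees.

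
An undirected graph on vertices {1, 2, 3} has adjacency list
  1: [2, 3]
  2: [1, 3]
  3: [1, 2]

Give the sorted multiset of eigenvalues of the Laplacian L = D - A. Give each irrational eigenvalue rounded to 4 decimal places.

[0, 3, 3]

With the vertex order [1, 2, 3], the degrees are [2, 2, 2], giving D = diag(2, 2, 2) and L = D - A. Diagonalising L (or applying a numerical eigensolver to the 3x3 matrix) gives the spectrum above. By the matrix-tree theorem the graph has (1/3) * product of the nonzero eigenvalues = 3 spanning trees. The largest eigenvalue, 3, is at most the vertex count 3.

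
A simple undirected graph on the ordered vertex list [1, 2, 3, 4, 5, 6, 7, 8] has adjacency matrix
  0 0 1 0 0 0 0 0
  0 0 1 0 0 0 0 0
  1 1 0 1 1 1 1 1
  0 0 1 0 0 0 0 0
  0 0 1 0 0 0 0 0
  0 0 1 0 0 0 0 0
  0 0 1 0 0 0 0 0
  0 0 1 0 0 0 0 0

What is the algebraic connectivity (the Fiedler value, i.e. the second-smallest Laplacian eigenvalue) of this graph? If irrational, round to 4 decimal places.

Reading degrees in the order [1, 2, 3, 4, 5, 6, 7, 8] gives [1, 1, 7, 1, 1, 1, 1, 1]; set D = diag(1, 1, 7, 1, 1, 1, 1, 1) and form L = D - A. Computing the eigenvalues of L and sorting gives [0, 1, 1, 1, 1, 1, 1, 8]. The Fiedler value lambda_2 = 1 is strictly positive, so the graph is connected. By the matrix-tree theorem the graph has (1/8) * product of the nonzero eigenvalues = 1 spanning tree.

1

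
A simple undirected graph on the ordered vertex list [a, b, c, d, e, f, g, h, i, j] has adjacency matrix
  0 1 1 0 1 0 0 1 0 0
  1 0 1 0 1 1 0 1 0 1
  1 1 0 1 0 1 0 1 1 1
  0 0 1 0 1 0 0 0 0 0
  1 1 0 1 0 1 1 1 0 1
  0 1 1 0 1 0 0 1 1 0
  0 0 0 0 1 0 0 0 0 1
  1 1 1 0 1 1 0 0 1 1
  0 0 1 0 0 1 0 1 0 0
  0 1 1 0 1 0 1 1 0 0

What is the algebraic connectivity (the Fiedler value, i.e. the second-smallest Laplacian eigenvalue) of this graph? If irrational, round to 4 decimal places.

1.6932

Each diagonal entry of L is the vertex degree and each off-diagonal entry is -1 where an edge is present, 0 otherwise; in the order [a, b, c, d, e, f, g, h, i, j] the diagonal is [4, 6, 7, 2, 7, 5, 2, 7, 3, 5]. The sorted Laplacian eigenvalues are [0, 1.6932, 1.9529, 3.0313, 4.5966, 5.2947, 7.1887, 7.2646, 8.0475, 8.9305]; the algebraic connectivity is the second entry, 1.6932.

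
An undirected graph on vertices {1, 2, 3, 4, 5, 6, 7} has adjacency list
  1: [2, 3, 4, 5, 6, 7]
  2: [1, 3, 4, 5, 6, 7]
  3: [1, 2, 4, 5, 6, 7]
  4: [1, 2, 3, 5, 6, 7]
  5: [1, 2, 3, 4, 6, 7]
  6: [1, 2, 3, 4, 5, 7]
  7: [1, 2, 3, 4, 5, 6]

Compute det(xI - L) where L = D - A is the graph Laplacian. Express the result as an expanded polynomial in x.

x^7 - 42x^6 + 735x^5 - 6860x^4 + 36015x^3 - 100842x^2 + 117649x

Each diagonal entry of L is the vertex degree and each off-diagonal entry is -1 where an edge is present, 0 otherwise; in the order [1, 2, 3, 4, 5, 6, 7] the diagonal is [6, 6, 6, 6, 6, 6, 6]. The eigenvalues of L are [0, 7, 7, 7, 7, 7, 7]; the characteristic polynomial is the product of (x - lambda_i), which multiplies out to x^7 - 42x^6 + 735x^5 - 6860x^4 + 36015x^3 - 100842x^2 + 117649x. The constant term is 0 because L is singular (the all-ones vector lies in its kernel).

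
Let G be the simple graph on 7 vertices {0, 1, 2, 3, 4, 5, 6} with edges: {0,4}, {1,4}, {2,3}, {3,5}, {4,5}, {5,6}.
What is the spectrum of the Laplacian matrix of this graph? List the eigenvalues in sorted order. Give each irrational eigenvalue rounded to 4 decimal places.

[0, 0.3217, 0.6802, 1, 2.1397, 3.2297, 4.6287]

With the vertex order [0, 1, 2, 3, 4, 5, 6], the degrees are [1, 1, 1, 2, 3, 3, 1], giving D = diag(1, 1, 1, 2, 3, 3, 1) and L = D - A. Since every row of L sums to 0, the all-ones vector is in the kernel and 0 is an eigenvalue. The single zero eigenvalue shows the graph is connected. There is one zero in the spectrum, matching the 1 component.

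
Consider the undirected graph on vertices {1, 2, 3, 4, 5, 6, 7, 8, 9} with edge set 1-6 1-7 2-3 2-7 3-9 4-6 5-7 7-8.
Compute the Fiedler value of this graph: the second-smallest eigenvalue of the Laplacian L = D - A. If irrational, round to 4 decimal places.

0.1981

Reading degrees in the order [1, 2, 3, 4, 5, 6, 7, 8, 9] gives [2, 2, 2, 1, 1, 2, 4, 1, 1]; set D = diag(2, 2, 2, 1, 1, 2, 4, 1, 1) and form L = D - A. The smallest Laplacian eigenvalue is always 0. The next one, lambda_2 = 0.1981, measures how hard the graph is to disconnect: larger values mean better connectivity. The largest eigenvalue, 5.1819, is at most the vertex count 9. There is one zero in the spectrum, matching the 1 component.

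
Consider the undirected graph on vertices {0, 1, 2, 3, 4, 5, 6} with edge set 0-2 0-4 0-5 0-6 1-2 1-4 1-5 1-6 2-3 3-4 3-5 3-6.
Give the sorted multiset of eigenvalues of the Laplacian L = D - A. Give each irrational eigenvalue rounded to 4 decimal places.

[0, 3, 3, 3, 4, 4, 7]

Reading degrees in the order [0, 1, 2, 3, 4, 5, 6] gives [4, 4, 3, 4, 3, 3, 3]; set D = diag(4, 4, 3, 4, 3, 3, 3) and form L = D - A. L is symmetric positive semidefinite, so every eigenvalue is real and nonnegative. The single zero eigenvalue shows the graph is connected. The largest eigenvalue, 7, is at most the vertex count 7. There is one zero in the spectrum, matching the 1 component.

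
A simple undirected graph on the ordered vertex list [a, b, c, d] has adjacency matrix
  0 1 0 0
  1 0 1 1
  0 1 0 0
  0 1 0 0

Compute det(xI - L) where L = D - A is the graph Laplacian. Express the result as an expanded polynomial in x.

x^4 - 6x^3 + 9x^2 - 4x

Each diagonal entry of L is the vertex degree and each off-diagonal entry is -1 where an edge is present, 0 otherwise; in the order [a, b, c, d] the diagonal is [1, 3, 1, 1]. Computing det(xI - L) by cofactor expansion (or equivalently via sum-over-permutations) gives x^4 - 6x^3 + 9x^2 - 4x. The coefficient of x^3 equals -trace(L) = -6, matching the sum of degrees.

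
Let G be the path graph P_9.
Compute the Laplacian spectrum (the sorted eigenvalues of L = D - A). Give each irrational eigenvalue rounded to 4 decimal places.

[0, 0.1206, 0.4679, 1, 1.6527, 2.3473, 3, 3.5321, 3.8794]

The graph has 9 vertices and degree multiset [2, 2, 2, 2, 2, 2, 2, 1, 1]; D is the diagonal matrix of degrees and L = D - A. Diagonalising L (or applying a numerical eigensolver to the 9x9 matrix) gives the spectrum above. The single zero eigenvalue shows the graph is connected. The largest eigenvalue, 3.8794, is at most the vertex count 9. By the matrix-tree theorem the graph has (1/9) * product of the nonzero eigenvalues = 1 spanning tree.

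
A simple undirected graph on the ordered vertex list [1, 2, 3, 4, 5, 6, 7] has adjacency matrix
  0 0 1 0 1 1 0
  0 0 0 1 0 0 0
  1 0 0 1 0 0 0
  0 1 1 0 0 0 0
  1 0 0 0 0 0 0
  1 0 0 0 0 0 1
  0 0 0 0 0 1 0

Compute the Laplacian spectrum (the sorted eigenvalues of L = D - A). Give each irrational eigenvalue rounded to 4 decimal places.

[0, 0.2603, 0.6262, 1.4055, 2.2742, 3.0996, 4.3342]

Each diagonal entry of L is the vertex degree and each off-diagonal entry is -1 where an edge is present, 0 otherwise; in the order [1, 2, 3, 4, 5, 6, 7] the diagonal is [3, 1, 2, 2, 1, 2, 1]. Diagonalising L (or applying a numerical eigensolver to the 7x7 matrix) gives the spectrum above. The single zero eigenvalue shows the graph is connected. The eigenvalues sum to 12, which equals trace(L) = 2|E|. By the matrix-tree theorem the graph has (1/7) * product of the nonzero eigenvalues = 1 spanning tree.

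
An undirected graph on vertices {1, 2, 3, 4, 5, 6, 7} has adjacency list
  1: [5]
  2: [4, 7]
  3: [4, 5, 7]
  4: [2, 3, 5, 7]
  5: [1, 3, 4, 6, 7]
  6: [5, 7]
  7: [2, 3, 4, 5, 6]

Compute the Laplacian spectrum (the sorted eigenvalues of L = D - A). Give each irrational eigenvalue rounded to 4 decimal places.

[0, 0.9241, 1.7639, 2.4328, 4.7789, 5.8643, 6.2361]

Each diagonal entry of L is the vertex degree and each off-diagonal entry is -1 where an edge is present, 0 otherwise; in the order [1, 2, 3, 4, 5, 6, 7] the diagonal is [1, 2, 3, 4, 5, 2, 5]. The multiplicity of 0 as a Laplacian eigenvalue equals the number of connected components. The largest eigenvalue, 6.2361, is at most the vertex count 7.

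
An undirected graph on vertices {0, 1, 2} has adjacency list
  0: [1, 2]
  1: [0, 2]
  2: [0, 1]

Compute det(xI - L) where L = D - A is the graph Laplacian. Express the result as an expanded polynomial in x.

Reading degrees in the order [0, 1, 2] gives [2, 2, 2]; set D = diag(2, 2, 2) and form L = D - A. The eigenvalues of L are [0, 3, 3]; the characteristic polynomial is the product of (x - lambda_i), which multiplies out to x^3 - 6x^2 + 9x. The constant term is 0 because L is singular (the all-ones vector lies in its kernel).

x^3 - 6x^2 + 9x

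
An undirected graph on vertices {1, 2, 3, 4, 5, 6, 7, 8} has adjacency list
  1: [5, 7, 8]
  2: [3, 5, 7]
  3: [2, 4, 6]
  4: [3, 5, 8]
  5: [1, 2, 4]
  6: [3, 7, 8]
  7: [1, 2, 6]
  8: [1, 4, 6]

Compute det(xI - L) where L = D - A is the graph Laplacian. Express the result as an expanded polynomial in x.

With the vertex order [1, 2, 3, 4, 5, 6, 7, 8], the degrees are [3, 3, 3, 3, 3, 3, 3, 3], giving D = diag(3, 3, 3, 3, 3, 3, 3, 3) and L = D - A. L has integer entries, so p(x) = det(xI - L) has integer coefficients. Expanding the determinant yields x^8 - 24x^7 + 240x^6 - 1296x^5 + 4080x^4 - 7488x^3 + 7424x^2 - 3072x. The coefficient of x^7 equals -trace(L) = -24, matching the sum of degrees. The eigenvalues sum to 24, which equals trace(L) = 2|E|.

x^8 - 24x^7 + 240x^6 - 1296x^5 + 4080x^4 - 7488x^3 + 7424x^2 - 3072x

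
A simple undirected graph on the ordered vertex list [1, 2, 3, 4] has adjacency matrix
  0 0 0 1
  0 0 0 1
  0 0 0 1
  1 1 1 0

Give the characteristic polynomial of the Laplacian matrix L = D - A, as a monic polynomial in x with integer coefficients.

x^4 - 6x^3 + 9x^2 - 4x

Reading degrees in the order [1, 2, 3, 4] gives [1, 1, 1, 3]; set D = diag(1, 1, 1, 3) and form L = D - A. L has integer entries, so p(x) = det(xI - L) has integer coefficients. Expanding the determinant yields x^4 - 6x^3 + 9x^2 - 4x. The coefficient of x^3 equals -trace(L) = -6, matching the sum of degrees. By the matrix-tree theorem the graph has (1/4) * product of the nonzero eigenvalues = 1 spanning tree. There is one zero in the spectrum, matching the 1 component.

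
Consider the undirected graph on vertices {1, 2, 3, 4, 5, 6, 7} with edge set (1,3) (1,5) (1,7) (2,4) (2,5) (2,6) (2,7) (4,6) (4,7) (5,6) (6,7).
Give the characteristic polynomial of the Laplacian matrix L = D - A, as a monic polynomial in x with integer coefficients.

Each diagonal entry of L is the vertex degree and each off-diagonal entry is -1 where an edge is present, 0 otherwise; in the order [1, 2, 3, 4, 5, 6, 7] the diagonal is [3, 4, 1, 3, 3, 4, 4]. L has integer entries, so p(x) = det(xI - L) has integer coefficients. Expanding the determinant yields x^7 - 22x^6 + 193x^5 - 854x^4 + 1971x^3 - 2166x^2 + 805x. The constant term is 0 because L is singular (the all-ones vector lies in its kernel).

x^7 - 22x^6 + 193x^5 - 854x^4 + 1971x^3 - 2166x^2 + 805x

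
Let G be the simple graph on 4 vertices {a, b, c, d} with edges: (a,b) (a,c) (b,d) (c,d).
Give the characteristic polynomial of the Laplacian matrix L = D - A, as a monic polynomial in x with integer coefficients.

Reading degrees in the order [a, b, c, d] gives [2, 2, 2, 2]; set D = diag(2, 2, 2, 2) and form L = D - A. L has integer entries, so p(x) = det(xI - L) has integer coefficients. Expanding the determinant yields x^4 - 8x^3 + 20x^2 - 16x. The constant term is 0 because L is singular (the all-ones vector lies in its kernel). The eigenvalues sum to 8, which equals trace(L) = 2|E|. By the matrix-tree theorem the graph has (1/4) * product of the nonzero eigenvalues = 4 spanning trees.

x^4 - 8x^3 + 20x^2 - 16x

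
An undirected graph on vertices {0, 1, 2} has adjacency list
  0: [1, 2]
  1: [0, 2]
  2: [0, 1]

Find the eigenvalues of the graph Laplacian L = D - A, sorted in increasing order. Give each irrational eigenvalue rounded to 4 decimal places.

Each diagonal entry of L is the vertex degree and each off-diagonal entry is -1 where an edge is present, 0 otherwise; in the order [0, 1, 2] the diagonal is [2, 2, 2]. The multiplicity of 0 as a Laplacian eigenvalue equals the number of connected components. The single zero eigenvalue shows the graph is connected. The eigenvalues sum to 6, which equals trace(L) = 2|E|.

[0, 3, 3]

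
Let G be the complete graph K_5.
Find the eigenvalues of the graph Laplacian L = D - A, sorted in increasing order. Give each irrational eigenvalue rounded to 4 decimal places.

[0, 5, 5, 5, 5]

The graph has 5 vertices and degree multiset [4, 4, 4, 4, 4]; D is the diagonal matrix of degrees and L = D - A. L is symmetric positive semidefinite, so every eigenvalue is real and nonnegative. The single zero eigenvalue shows the graph is connected. By the matrix-tree theorem the graph has (1/5) * product of the nonzero eigenvalues = 125 spanning trees.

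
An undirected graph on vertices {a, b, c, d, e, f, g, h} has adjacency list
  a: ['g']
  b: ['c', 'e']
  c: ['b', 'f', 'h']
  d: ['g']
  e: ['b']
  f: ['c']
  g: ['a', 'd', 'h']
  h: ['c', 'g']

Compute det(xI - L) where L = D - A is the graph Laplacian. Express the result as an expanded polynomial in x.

x^8 - 14x^7 + 76x^6 - 204x^5 + 288x^4 - 210x^3 + 71x^2 - 8x

Reading degrees in the order [a, b, c, d, e, f, g, h] gives [1, 2, 3, 1, 1, 1, 3, 2]; set D = diag(1, 2, 3, 1, 1, 1, 3, 2) and form L = D - A. L has integer entries, so p(x) = det(xI - L) has integer coefficients. Expanding the determinant yields x^8 - 14x^7 + 76x^6 - 204x^5 + 288x^4 - 210x^3 + 71x^2 - 8x. The coefficient of x^7 equals -trace(L) = -14, matching the sum of degrees. The eigenvalues sum to 14, which equals trace(L) = 2|E|. By the matrix-tree theorem the graph has (1/8) * product of the nonzero eigenvalues = 1 spanning tree.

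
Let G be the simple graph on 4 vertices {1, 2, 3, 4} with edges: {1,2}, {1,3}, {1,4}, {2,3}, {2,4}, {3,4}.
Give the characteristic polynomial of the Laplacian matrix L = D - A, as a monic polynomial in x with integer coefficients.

x^4 - 12x^3 + 48x^2 - 64x

Each diagonal entry of L is the vertex degree and each off-diagonal entry is -1 where an edge is present, 0 otherwise; in the order [1, 2, 3, 4] the diagonal is [3, 3, 3, 3]. L has integer entries, so p(x) = det(xI - L) has integer coefficients. Expanding the determinant yields x^4 - 12x^3 + 48x^2 - 64x. The coefficient of x^3 equals -trace(L) = -12, matching the sum of degrees. The eigenvalues sum to 12, which equals trace(L) = 2|E|.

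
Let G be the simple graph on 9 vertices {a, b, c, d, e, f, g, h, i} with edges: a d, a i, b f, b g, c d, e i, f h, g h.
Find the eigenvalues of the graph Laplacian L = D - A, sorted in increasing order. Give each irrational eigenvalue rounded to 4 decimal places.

Reading degrees in the order [a, b, c, d, e, f, g, h, i] gives [2, 2, 1, 2, 1, 2, 2, 2, 2]; set D = diag(2, 2, 1, 2, 1, 2, 2, 2, 2) and form L = D - A. The multiplicity of 0 as a Laplacian eigenvalue equals the number of connected components. The 2 zero eigenvalues correspond to the 2 connected components. The eigenvalues sum to 16, which equals trace(L) = 2|E|.

[0, 0, 0.3820, 1.3820, 2, 2, 2.6180, 3.6180, 4]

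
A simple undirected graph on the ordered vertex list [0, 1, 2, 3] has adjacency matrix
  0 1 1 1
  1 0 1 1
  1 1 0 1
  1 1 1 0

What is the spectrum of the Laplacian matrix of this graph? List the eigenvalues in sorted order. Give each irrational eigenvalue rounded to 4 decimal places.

Reading degrees in the order [0, 1, 2, 3] gives [3, 3, 3, 3]; set D = diag(3, 3, 3, 3) and form L = D - A. The multiplicity of 0 as a Laplacian eigenvalue equals the number of connected components. The single zero eigenvalue shows the graph is connected. The largest eigenvalue, 4, is at most the vertex count 4. By the matrix-tree theorem the graph has (1/4) * product of the nonzero eigenvalues = 16 spanning trees.

[0, 4, 4, 4]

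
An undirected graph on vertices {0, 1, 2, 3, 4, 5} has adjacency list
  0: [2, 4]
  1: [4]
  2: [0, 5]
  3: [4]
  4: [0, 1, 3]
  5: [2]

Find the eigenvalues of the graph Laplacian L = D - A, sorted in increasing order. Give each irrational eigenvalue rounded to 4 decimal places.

With the vertex order [0, 1, 2, 3, 4, 5], the degrees are [2, 1, 2, 1, 3, 1], giving D = diag(2, 1, 2, 1, 3, 1) and L = D - A. Since every row of L sums to 0, the all-ones vector is in the kernel and 0 is an eigenvalue.

[0, 0.3249, 1, 1.4608, 3, 4.2143]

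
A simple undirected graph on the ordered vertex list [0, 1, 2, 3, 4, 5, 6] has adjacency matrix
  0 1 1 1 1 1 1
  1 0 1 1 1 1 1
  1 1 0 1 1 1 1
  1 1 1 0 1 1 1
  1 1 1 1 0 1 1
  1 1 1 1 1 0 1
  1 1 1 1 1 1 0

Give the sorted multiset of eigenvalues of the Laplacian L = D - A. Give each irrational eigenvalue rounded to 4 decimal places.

With the vertex order [0, 1, 2, 3, 4, 5, 6], the degrees are [6, 6, 6, 6, 6, 6, 6], giving D = diag(6, 6, 6, 6, 6, 6, 6) and L = D - A. L is symmetric positive semidefinite, so every eigenvalue is real and nonnegative. There is one zero in the spectrum, matching the 1 component. By the matrix-tree theorem the graph has (1/7) * product of the nonzero eigenvalues = 16807 spanning trees.

[0, 7, 7, 7, 7, 7, 7]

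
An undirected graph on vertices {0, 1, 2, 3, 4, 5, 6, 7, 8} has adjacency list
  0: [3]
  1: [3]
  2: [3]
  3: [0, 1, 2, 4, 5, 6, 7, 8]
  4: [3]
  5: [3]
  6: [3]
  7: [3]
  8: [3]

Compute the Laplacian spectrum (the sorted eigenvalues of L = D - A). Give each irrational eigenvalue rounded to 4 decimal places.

Reading degrees in the order [0, 1, 2, 3, 4, 5, 6, 7, 8] gives [1, 1, 1, 8, 1, 1, 1, 1, 1]; set D = diag(1, 1, 1, 8, 1, 1, 1, 1, 1) and form L = D - A. The multiplicity of 0 as a Laplacian eigenvalue equals the number of connected components. The single zero eigenvalue shows the graph is connected. There is one zero in the spectrum, matching the 1 component.

[0, 1, 1, 1, 1, 1, 1, 1, 9]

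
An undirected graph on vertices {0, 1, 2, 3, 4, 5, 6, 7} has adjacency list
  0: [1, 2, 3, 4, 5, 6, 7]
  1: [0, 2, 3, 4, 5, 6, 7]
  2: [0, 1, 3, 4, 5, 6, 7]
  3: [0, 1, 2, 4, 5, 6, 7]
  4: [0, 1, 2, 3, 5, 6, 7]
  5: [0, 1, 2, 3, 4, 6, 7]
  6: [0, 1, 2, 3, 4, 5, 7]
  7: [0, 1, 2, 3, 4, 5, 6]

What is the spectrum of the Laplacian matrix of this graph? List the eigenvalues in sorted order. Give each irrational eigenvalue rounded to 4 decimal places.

[0, 8, 8, 8, 8, 8, 8, 8]

With the vertex order [0, 1, 2, 3, 4, 5, 6, 7], the degrees are [7, 7, 7, 7, 7, 7, 7, 7], giving D = diag(7, 7, 7, 7, 7, 7, 7, 7) and L = D - A. Since every row of L sums to 0, the all-ones vector is in the kernel and 0 is an eigenvalue. The largest eigenvalue, 8, is at most the vertex count 8.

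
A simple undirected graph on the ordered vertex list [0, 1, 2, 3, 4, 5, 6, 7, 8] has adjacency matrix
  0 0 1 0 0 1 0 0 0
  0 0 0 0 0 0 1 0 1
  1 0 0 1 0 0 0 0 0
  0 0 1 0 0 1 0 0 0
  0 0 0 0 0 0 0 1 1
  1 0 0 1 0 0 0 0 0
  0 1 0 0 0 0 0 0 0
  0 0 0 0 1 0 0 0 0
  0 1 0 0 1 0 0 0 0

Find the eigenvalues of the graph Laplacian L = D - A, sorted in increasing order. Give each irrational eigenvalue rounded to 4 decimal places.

Reading degrees in the order [0, 1, 2, 3, 4, 5, 6, 7, 8] gives [2, 2, 2, 2, 2, 2, 1, 1, 2]; set D = diag(2, 2, 2, 2, 2, 2, 1, 1, 2) and form L = D - A. The multiplicity of 0 as a Laplacian eigenvalue equals the number of connected components. The 2 zero eigenvalues correspond to the 2 connected components. The largest eigenvalue, 4, is at most the vertex count 9. There are 2 zeros in the spectrum, matching the 2 components.

[0, 0, 0.3820, 1.3820, 2, 2, 2.6180, 3.6180, 4]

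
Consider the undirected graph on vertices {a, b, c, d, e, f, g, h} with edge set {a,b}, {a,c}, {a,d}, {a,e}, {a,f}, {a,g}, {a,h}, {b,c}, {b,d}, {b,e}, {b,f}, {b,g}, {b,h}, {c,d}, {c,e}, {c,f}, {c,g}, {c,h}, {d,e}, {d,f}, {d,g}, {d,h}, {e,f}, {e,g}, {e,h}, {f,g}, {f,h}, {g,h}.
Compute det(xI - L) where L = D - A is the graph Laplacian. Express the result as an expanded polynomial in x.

Each diagonal entry of L is the vertex degree and each off-diagonal entry is -1 where an edge is present, 0 otherwise; in the order [a, b, c, d, e, f, g, h] the diagonal is [7, 7, 7, 7, 7, 7, 7, 7]. Computing det(xI - L) by cofactor expansion (or equivalently via sum-over-permutations) gives x^8 - 56x^7 + 1344x^6 - 17920x^5 + 143360x^4 - 688128x^3 + 1835008x^2 - 2097152x. Since p(0) = det(-L) = 0, x divides p(x). By the matrix-tree theorem the graph has (1/8) * product of the nonzero eigenvalues = 262144 spanning trees.

x^8 - 56x^7 + 1344x^6 - 17920x^5 + 143360x^4 - 688128x^3 + 1835008x^2 - 2097152x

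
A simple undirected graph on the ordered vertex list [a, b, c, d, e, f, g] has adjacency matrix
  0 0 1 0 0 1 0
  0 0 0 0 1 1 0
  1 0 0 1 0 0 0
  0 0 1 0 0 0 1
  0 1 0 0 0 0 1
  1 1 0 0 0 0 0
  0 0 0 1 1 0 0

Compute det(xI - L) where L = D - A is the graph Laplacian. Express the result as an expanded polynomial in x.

x^7 - 14x^6 + 77x^5 - 210x^4 + 294x^3 - 196x^2 + 49x

Each diagonal entry of L is the vertex degree and each off-diagonal entry is -1 where an edge is present, 0 otherwise; in the order [a, b, c, d, e, f, g] the diagonal is [2, 2, 2, 2, 2, 2, 2]. Computing det(xI - L) by cofactor expansion (or equivalently via sum-over-permutations) gives x^7 - 14x^6 + 77x^5 - 210x^4 + 294x^3 - 196x^2 + 49x. The constant term is 0 because L is singular (the all-ones vector lies in its kernel). The eigenvalues sum to 14, which equals trace(L) = 2|E|. The largest eigenvalue, 3.8019, is at most the vertex count 7.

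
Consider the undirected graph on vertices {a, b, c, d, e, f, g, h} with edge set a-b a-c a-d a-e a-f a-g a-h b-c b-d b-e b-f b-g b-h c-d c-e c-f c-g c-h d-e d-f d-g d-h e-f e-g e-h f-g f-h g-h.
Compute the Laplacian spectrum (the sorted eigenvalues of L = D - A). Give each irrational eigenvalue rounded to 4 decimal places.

Reading degrees in the order [a, b, c, d, e, f, g, h] gives [7, 7, 7, 7, 7, 7, 7, 7]; set D = diag(7, 7, 7, 7, 7, 7, 7, 7) and form L = D - A. L is symmetric positive semidefinite, so every eigenvalue is real and nonnegative. The single zero eigenvalue shows the graph is connected. By the matrix-tree theorem the graph has (1/8) * product of the nonzero eigenvalues = 262144 spanning trees.

[0, 8, 8, 8, 8, 8, 8, 8]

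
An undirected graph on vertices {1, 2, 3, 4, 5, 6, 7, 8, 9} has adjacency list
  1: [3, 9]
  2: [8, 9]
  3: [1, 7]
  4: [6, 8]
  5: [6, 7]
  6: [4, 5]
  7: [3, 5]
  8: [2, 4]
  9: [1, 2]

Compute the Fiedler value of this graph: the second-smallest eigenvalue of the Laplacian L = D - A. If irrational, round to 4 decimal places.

0.4679

Reading degrees in the order [1, 2, 3, 4, 5, 6, 7, 8, 9] gives [2, 2, 2, 2, 2, 2, 2, 2, 2]; set D = diag(2, 2, 2, 2, 2, 2, 2, 2, 2) and form L = D - A. The sorted Laplacian eigenvalues are [0, 0.4679, 0.4679, 1.6527, 1.6527, 3, 3, 3.8794, 3.8794]; the algebraic connectivity is the second entry, 0.4679. By the matrix-tree theorem the graph has (1/9) * product of the nonzero eigenvalues = 9 spanning trees.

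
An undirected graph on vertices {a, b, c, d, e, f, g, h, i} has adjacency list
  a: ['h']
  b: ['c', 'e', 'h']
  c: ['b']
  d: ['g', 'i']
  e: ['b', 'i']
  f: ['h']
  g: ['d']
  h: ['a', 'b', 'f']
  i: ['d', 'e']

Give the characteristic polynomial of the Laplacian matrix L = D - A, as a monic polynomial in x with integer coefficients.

x^9 - 16x^8 + 103x^7 - 344x^6 + 642x^5 - 674x^4 + 381x^3 - 102x^2 + 9x

Reading degrees in the order [a, b, c, d, e, f, g, h, i] gives [1, 3, 1, 2, 2, 1, 1, 3, 2]; set D = diag(1, 3, 1, 2, 2, 1, 1, 3, 2) and form L = D - A. Computing det(xI - L) by cofactor expansion (or equivalently via sum-over-permutations) gives x^9 - 16x^8 + 103x^7 - 344x^6 + 642x^5 - 674x^4 + 381x^3 - 102x^2 + 9x. The coefficient of x^8 equals -trace(L) = -16, matching the sum of degrees. There is one zero in the spectrum, matching the 1 component.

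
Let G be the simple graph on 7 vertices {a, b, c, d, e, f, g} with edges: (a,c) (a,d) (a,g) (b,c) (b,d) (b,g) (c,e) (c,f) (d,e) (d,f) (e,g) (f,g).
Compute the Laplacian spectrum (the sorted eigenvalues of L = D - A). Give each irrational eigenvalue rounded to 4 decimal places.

[0, 3, 3, 3, 4, 4, 7]

With the vertex order [a, b, c, d, e, f, g], the degrees are [3, 3, 4, 4, 3, 3, 4], giving D = diag(3, 3, 4, 4, 3, 3, 4) and L = D - A. L is symmetric positive semidefinite, so every eigenvalue is real and nonnegative. By the matrix-tree theorem the graph has (1/7) * product of the nonzero eigenvalues = 432 spanning trees.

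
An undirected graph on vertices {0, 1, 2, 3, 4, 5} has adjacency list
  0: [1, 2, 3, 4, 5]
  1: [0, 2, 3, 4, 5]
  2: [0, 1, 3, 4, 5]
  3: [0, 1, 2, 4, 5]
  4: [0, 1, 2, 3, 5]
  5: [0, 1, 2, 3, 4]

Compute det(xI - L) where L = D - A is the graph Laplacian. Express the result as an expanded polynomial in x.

x^6 - 30x^5 + 360x^4 - 2160x^3 + 6480x^2 - 7776x

With the vertex order [0, 1, 2, 3, 4, 5], the degrees are [5, 5, 5, 5, 5, 5], giving D = diag(5, 5, 5, 5, 5, 5) and L = D - A. L has integer entries, so p(x) = det(xI - L) has integer coefficients. Expanding the determinant yields x^6 - 30x^5 + 360x^4 - 2160x^3 + 6480x^2 - 7776x. The coefficient of x^5 equals -trace(L) = -30, matching the sum of degrees.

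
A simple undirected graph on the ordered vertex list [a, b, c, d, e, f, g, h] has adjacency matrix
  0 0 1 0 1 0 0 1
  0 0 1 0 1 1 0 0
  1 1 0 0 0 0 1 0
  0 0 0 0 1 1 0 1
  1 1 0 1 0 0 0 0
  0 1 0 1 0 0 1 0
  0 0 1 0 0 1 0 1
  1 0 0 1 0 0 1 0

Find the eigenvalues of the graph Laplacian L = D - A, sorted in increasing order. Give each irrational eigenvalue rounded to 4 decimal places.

[0, 2, 2, 2, 4, 4, 4, 6]

Reading degrees in the order [a, b, c, d, e, f, g, h] gives [3, 3, 3, 3, 3, 3, 3, 3]; set D = diag(3, 3, 3, 3, 3, 3, 3, 3) and form L = D - A. Since every row of L sums to 0, the all-ones vector is in the kernel and 0 is an eigenvalue. The single zero eigenvalue shows the graph is connected. The eigenvalues sum to 24, which equals trace(L) = 2|E|.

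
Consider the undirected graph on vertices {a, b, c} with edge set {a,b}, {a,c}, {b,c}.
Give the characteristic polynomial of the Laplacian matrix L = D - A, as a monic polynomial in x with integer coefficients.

Each diagonal entry of L is the vertex degree and each off-diagonal entry is -1 where an edge is present, 0 otherwise; in the order [a, b, c] the diagonal is [2, 2, 2]. The eigenvalues of L are [0, 3, 3]; the characteristic polynomial is the product of (x - lambda_i), which multiplies out to x^3 - 6x^2 + 9x. Since p(0) = det(-L) = 0, x divides p(x). By the matrix-tree theorem the graph has (1/3) * product of the nonzero eigenvalues = 3 spanning trees.

x^3 - 6x^2 + 9x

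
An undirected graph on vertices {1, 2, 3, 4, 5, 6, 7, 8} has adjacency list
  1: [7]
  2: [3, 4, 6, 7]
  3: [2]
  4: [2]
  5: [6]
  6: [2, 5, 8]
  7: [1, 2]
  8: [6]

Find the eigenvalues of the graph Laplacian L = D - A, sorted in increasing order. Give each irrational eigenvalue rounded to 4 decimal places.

Reading degrees in the order [1, 2, 3, 4, 5, 6, 7, 8] gives [1, 4, 1, 1, 1, 3, 2, 1]; set D = diag(1, 4, 1, 1, 1, 3, 2, 1) and form L = D - A. The multiplicity of 0 as a Laplacian eigenvalue equals the number of connected components. The single zero eigenvalue shows the graph is connected. The largest eigenvalue, 5.3234, is at most the vertex count 8.

[0, 0.3187, 0.5858, 1, 1, 2.3579, 3.4142, 5.3234]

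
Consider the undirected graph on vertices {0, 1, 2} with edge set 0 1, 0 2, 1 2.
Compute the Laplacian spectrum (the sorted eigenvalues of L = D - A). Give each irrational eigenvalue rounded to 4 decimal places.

Reading degrees in the order [0, 1, 2] gives [2, 2, 2]; set D = diag(2, 2, 2) and form L = D - A. Diagonalising L (or applying a numerical eigensolver to the 3x3 matrix) gives the spectrum above. There is one zero in the spectrum, matching the 1 component. The eigenvalues sum to 6, which equals trace(L) = 2|E|.

[0, 3, 3]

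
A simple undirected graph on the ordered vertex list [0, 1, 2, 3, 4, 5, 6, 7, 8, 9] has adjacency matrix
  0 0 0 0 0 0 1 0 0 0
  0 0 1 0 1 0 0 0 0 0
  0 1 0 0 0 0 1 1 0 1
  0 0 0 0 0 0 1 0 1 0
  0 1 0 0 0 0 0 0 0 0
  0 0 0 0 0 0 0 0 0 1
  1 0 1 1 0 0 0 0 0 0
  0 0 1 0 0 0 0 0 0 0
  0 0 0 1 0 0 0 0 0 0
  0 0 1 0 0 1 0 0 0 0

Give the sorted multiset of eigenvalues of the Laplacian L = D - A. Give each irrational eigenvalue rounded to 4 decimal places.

[0, 0.2263, 0.3820, 0.6274, 0.7726, 2, 2.2925, 2.6180, 3.6837, 5.3975]

Each diagonal entry of L is the vertex degree and each off-diagonal entry is -1 where an edge is present, 0 otherwise; in the order [0, 1, 2, 3, 4, 5, 6, 7, 8, 9] the diagonal is [1, 2, 4, 2, 1, 1, 3, 1, 1, 2]. The multiplicity of 0 as a Laplacian eigenvalue equals the number of connected components. The single zero eigenvalue shows the graph is connected. By the matrix-tree theorem the graph has (1/10) * product of the nonzero eigenvalues = 1 spanning tree. The largest eigenvalue, 5.3975, is at most the vertex count 10.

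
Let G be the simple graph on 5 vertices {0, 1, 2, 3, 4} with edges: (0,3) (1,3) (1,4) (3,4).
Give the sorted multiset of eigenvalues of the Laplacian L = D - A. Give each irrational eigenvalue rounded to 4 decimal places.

With the vertex order [0, 1, 2, 3, 4], the degrees are [1, 2, 0, 3, 2], giving D = diag(1, 2, 0, 3, 2) and L = D - A. The multiplicity of 0 as a Laplacian eigenvalue equals the number of connected components. The 2 zero eigenvalues correspond to the 2 connected components. There are 2 zeros in the spectrum, matching the 2 components.

[0, 0, 1, 3, 4]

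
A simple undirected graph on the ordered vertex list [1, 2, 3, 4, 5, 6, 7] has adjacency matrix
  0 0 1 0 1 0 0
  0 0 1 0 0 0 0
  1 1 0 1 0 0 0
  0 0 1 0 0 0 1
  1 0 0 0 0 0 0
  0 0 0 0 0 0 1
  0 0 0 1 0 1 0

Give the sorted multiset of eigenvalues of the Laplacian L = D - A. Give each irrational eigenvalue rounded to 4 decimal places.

[0, 0.2603, 0.6262, 1.4055, 2.2742, 3.0996, 4.3342]

Reading degrees in the order [1, 2, 3, 4, 5, 6, 7] gives [2, 1, 3, 2, 1, 1, 2]; set D = diag(2, 1, 3, 2, 1, 1, 2) and form L = D - A. Diagonalising L (or applying a numerical eigensolver to the 7x7 matrix) gives the spectrum above. The single zero eigenvalue shows the graph is connected. There is one zero in the spectrum, matching the 1 component. The largest eigenvalue, 4.3342, is at most the vertex count 7.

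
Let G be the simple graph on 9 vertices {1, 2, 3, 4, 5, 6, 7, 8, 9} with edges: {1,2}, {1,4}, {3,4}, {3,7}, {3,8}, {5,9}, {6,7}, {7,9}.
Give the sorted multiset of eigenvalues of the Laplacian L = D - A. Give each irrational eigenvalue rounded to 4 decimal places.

Each diagonal entry of L is the vertex degree and each off-diagonal entry is -1 where an edge is present, 0 otherwise; in the order [1, 2, 3, 4, 5, 6, 7, 8, 9] the diagonal is [2, 1, 3, 2, 1, 1, 3, 1, 2]. Since every row of L sums to 0, the all-ones vector is in the kernel and 0 is an eigenvalue. The single zero eigenvalue shows the graph is connected.

[0, 0.1862, 0.4822, 0.7043, 1.4073, 2.1338, 2.8532, 3.5372, 4.6958]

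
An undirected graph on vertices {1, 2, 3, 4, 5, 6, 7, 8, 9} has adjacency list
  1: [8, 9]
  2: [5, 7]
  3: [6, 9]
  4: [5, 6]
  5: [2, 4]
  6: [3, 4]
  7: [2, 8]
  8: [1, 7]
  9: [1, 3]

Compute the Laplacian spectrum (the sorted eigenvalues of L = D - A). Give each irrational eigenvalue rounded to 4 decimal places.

[0, 0.4679, 0.4679, 1.6527, 1.6527, 3, 3, 3.8794, 3.8794]

Reading degrees in the order [1, 2, 3, 4, 5, 6, 7, 8, 9] gives [2, 2, 2, 2, 2, 2, 2, 2, 2]; set D = diag(2, 2, 2, 2, 2, 2, 2, 2, 2) and form L = D - A. Since every row of L sums to 0, the all-ones vector is in the kernel and 0 is an eigenvalue.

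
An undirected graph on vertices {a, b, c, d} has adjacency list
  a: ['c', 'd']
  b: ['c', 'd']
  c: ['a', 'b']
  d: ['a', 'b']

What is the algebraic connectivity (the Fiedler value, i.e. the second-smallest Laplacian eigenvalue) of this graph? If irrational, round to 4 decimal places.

With the vertex order [a, b, c, d], the degrees are [2, 2, 2, 2], giving D = diag(2, 2, 2, 2) and L = D - A. Computing the eigenvalues of L and sorting gives [0, 2, 2, 4]. The Fiedler value lambda_2 = 2 is strictly positive, so the graph is connected. The eigenvalues sum to 8, which equals trace(L) = 2|E|. By the matrix-tree theorem the graph has (1/4) * product of the nonzero eigenvalues = 4 spanning trees.

2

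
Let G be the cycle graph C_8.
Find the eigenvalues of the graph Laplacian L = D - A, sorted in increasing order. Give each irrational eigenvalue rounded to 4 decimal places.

The graph has 8 vertices and degree multiset [2, 2, 2, 2, 2, 2, 2, 2]; D is the diagonal matrix of degrees and L = D - A. Since every row of L sums to 0, the all-ones vector is in the kernel and 0 is an eigenvalue. The eigenvalues sum to 16, which equals trace(L) = 2|E|. By the matrix-tree theorem the graph has (1/8) * product of the nonzero eigenvalues = 8 spanning trees.

[0, 0.5858, 0.5858, 2, 2, 3.4142, 3.4142, 4]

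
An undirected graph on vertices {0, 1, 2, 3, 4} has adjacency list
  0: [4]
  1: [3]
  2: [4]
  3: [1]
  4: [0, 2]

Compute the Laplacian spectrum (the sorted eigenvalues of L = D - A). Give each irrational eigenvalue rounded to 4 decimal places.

[0, 0, 1, 2, 3]

Each diagonal entry of L is the vertex degree and each off-diagonal entry is -1 where an edge is present, 0 otherwise; in the order [0, 1, 2, 3, 4] the diagonal is [1, 1, 1, 1, 2]. L is symmetric positive semidefinite, so every eigenvalue is real and nonnegative. The 2 zero eigenvalues correspond to the 2 connected components. The largest eigenvalue, 3, is at most the vertex count 5. The eigenvalues sum to 6, which equals trace(L) = 2|E|.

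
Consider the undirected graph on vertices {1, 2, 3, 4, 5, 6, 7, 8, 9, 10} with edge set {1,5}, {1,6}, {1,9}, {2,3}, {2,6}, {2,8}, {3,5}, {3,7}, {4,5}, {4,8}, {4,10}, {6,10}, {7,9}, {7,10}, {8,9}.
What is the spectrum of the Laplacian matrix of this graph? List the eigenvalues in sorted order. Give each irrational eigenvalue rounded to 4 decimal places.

Reading degrees in the order [1, 2, 3, 4, 5, 6, 7, 8, 9, 10] gives [3, 3, 3, 3, 3, 3, 3, 3, 3, 3]; set D = diag(3, 3, 3, 3, 3, 3, 3, 3, 3, 3) and form L = D - A. Diagonalising L (or applying a numerical eigensolver to the 10x10 matrix) gives the spectrum above. There is one zero in the spectrum, matching the 1 component. The largest eigenvalue, 5, is at most the vertex count 10.

[0, 2, 2, 2, 2, 2, 5, 5, 5, 5]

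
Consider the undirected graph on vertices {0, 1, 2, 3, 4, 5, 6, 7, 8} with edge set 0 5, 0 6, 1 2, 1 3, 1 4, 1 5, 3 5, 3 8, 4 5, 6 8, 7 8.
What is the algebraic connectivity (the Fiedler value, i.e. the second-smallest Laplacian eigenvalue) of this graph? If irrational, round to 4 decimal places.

0.4635

Reading degrees in the order [0, 1, 2, 3, 4, 5, 6, 7, 8] gives [2, 4, 1, 3, 2, 4, 2, 1, 3]; set D = diag(2, 4, 1, 3, 2, 4, 2, 1, 3) and form L = D - A. The sorted Laplacian eigenvalues are [0, 0.4635, 0.8745, 1.2804, 2.1826, 2.5872, 4.1649, 5.1573, 5.2895]; the algebraic connectivity is the second entry, 0.4635.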